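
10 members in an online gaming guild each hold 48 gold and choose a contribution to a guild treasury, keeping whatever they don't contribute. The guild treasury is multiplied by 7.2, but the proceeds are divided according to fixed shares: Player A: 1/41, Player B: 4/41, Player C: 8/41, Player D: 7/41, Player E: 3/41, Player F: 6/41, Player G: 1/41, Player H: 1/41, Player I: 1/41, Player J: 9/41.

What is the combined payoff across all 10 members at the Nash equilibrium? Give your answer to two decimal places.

A player with share s gets back 7.2·s per unit contributed, so full contribution is dominant for anyone with s > 1/7.2 = 0.1389 and zero contribution is dominant for anyone below.
Player C, Player D, Player F and Player J clear that bar, contributing 48 each; the remaining 6 contribute 0. Total contributed: 192.
The guild treasury pays out 7.2 × 192 = 1382.40 in total (split across the unequal shares, but the aggregate is all that matters for the group sum).
The 6 free-riders keep 48 each, adding 288. Group total = 288 + 1382.40 = 1670.40.

1670.40 gold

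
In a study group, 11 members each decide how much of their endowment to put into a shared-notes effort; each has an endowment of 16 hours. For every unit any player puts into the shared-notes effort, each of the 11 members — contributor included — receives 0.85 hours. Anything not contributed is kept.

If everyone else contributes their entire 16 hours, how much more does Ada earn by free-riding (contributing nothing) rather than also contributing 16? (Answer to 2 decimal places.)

Switching from a contribution of 16 to 0 lets Ada keep an extra 16 hours, but lowers the shared-notes effort by 16, which costs Ada their own share of that drop: 0.85 × 16 = 13.60.
Net gain = 16 − 13.60 = 2.40. The private return per contributed unit (0.85) is below 1, so free-riding is indeed the best response regardless of what the others do.

2.40 hours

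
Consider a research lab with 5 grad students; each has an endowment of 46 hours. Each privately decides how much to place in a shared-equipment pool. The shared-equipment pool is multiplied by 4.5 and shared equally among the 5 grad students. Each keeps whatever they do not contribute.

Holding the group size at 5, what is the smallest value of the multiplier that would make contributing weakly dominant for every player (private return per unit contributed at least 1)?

5

A contributed unit returns (multiplier)/5 to its contributor.
This reaches 1 exactly when the multiplier is 5.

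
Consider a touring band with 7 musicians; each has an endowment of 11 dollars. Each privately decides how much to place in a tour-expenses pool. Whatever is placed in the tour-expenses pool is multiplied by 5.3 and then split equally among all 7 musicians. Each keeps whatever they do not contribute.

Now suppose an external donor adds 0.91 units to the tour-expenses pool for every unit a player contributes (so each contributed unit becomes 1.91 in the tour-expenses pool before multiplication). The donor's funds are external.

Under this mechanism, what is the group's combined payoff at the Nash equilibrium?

779.47 dollars

The effective private return per unit is now 5.3 × 1.91 / 7 = 1.4461 > 1, so every player's dominant strategy flips to full contribution.
So the Nash equilibrium is full contribution by all 7; the group earns 5.3 × 1.91 × 77 = 779.47.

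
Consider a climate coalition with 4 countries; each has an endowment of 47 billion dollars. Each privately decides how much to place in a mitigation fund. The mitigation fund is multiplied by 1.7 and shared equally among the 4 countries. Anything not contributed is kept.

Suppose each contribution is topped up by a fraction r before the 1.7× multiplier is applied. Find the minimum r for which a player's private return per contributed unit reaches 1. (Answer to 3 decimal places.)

1.353

With matching at rate r, one contributed unit becomes (1 + r) in the mitigation fund and returns 1.7 × (1 + r) / 4 to the contributor.
Setting this equal to 1: 1 + r = 4/1.7 = 2.3529.
So the minimum matching rate is r = 2.3529 − 1 = 1.353.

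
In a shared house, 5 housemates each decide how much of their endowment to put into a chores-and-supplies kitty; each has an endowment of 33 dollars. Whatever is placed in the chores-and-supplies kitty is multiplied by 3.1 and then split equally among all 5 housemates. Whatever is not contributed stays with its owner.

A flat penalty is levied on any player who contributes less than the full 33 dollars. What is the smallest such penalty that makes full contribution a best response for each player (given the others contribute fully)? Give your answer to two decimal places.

Given the others contribute fully, the best deviation is to contribute 0 (any partial contribution still incurs the fine and gives up units whose private return 0.6200 is below 1).
Deviating from 33 to 0 saves 33 dollars but forfeits the deviator's share of the drop in the chores-and-supplies kitty: 3.1/5 × 33 = 20.46.
So the deviation gain is 33 − 20.46 = 12.54, and the fine must be at least 12.54 dollars to wipe it out.

12.54 dollars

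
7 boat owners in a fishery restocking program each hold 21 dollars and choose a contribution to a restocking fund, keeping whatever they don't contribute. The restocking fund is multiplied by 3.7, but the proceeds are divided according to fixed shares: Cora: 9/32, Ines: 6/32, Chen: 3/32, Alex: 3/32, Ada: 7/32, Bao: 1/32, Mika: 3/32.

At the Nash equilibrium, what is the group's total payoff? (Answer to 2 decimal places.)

For player j, contributing a unit is worthwhile iff 3.7 × (j's share) ≥ 1, i.e. iff j's share is at least 0.2703.
Only Cora (9/32) clears that bar, contributing 21; the remaining 6 contribute 0. Total contributed: 21.
The restocking fund pays out 3.7 × 21 = 77.70 in total (split across the unequal shares, but the aggregate is all that matters for the group sum).
The 6 free-riders keep 21 each, adding 126. Group total = 126 + 77.70 = 203.70.

203.70 dollars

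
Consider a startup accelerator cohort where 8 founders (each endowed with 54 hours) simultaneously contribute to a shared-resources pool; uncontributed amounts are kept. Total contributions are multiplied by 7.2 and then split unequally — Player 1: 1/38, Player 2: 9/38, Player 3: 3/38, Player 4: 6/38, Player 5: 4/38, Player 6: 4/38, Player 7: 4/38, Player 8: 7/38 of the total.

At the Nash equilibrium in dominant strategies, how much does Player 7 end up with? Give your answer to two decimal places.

Each unit j contributes comes back to j as 7.2 × (j's share), so j prefers to contribute only if that share exceeds 1/7.2 = 0.1389; otherwise keeping the unit dominates.
Player 2, Player 4 and Player 8 are above the threshold, contributing 54 each; the remaining 5 contribute 0. Total contributed: 162.
Player 7 keeps 54 and receives 7.2 × 162 × 4/38 = 122.78 from the shared-resources pool, for a payoff of 176.78.

176.78 hours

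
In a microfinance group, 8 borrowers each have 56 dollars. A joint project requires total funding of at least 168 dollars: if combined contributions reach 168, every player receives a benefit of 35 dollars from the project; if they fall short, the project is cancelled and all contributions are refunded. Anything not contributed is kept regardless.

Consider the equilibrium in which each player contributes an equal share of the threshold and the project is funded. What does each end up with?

70 dollars

Equal share of the threshold: 168/8 = 21.
At this profile no one gains by cutting their contribution: any cut drops the total below 168, the project is cancelled, contributions are refunded, and the deviator ends with 56, which is less than 56 − 21 + 35 = 70. Contributing more than 21 just wastes the excess. So contributing exactly 21 is a best response.
Each player's payoff: 56 − 21 + 35 = 70.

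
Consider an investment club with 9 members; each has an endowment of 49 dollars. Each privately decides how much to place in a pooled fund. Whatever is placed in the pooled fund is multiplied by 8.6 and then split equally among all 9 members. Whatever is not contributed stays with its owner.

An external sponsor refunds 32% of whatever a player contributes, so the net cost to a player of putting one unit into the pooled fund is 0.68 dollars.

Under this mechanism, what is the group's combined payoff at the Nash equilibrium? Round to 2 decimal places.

3933.72 dollars

The effective private return per unit is now (8.6/9) / 0.68 = 1.4052 > 1, so every player's dominant strategy flips to full contribution.
So the Nash equilibrium is full contribution by all 9; the group earns 9 × (49 × 0.32 + 8.6 × 49) = 3933.72.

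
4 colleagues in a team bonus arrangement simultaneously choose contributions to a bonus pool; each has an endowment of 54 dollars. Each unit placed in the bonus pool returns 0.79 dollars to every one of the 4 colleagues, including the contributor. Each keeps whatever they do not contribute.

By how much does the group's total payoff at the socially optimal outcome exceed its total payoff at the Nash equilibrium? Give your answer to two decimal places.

The private return per contributed unit is 0.79 < 1, so contributing 0 is dominant for every player. At the Nash equilibrium everyone keeps their 54, and the group total is 4 × 54 = 216.
Each contributed unit returns 3.160 to the group as a whole (0.79 to each of 4 players), which exceeds 1, so the social optimum is full contribution: group total = 3.160 × 216 = 682.56.
Efficiency loss = 682.56 − 216 = 466.56.

466.56 dollars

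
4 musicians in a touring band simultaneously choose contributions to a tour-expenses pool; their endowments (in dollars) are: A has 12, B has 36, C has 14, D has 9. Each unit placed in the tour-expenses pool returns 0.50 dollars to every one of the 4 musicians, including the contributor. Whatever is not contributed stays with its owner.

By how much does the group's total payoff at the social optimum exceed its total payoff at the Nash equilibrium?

The private return per contributed unit is 0.50 < 1 for everyone, so the Nash equilibrium is zero contribution and the group total is Σ E_j = 12 + 36 + 14 + 9 = 71.
Each contributed unit returns 2.000 to the group, so the social optimum is full contribution by everyone: group total = 2.000 × 71 = 142.00.
Efficiency loss = (2.000 − 1) × 71 = 71.00.

71.00 dollars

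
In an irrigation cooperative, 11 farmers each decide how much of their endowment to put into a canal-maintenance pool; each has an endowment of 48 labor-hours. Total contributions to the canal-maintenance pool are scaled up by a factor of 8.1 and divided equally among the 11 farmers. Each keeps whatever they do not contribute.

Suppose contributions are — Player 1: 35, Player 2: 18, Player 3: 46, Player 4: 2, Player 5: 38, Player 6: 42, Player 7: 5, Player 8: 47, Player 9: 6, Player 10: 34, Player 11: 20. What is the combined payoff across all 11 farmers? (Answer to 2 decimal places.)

Total contributed: 35 + 18 + 46 + 2 + 38 + 42 + 5 + 47 + 6 + 34 + 20 = 293; total kept: 11 × 48 − 293 = 235.
The canal-maintenance pool pays out 8.1 × 293 = 2373.30 in aggregate.
Group total = 235 + 2373.30 = 2608.30.

2608.30 labor-hours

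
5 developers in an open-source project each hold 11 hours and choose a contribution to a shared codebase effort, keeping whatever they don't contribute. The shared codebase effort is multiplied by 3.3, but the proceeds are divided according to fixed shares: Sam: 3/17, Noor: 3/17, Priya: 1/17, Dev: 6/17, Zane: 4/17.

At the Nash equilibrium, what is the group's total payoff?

80.30 hours

For player j, contributing a unit is worthwhile iff 3.3 × (j's share) ≥ 1, i.e. iff j's share is at least 0.3030.
Only Dev (6/17) clears that bar, contributing 11; the remaining 4 contribute 0. Total contributed: 11.
The shared codebase effort pays out 3.3 × 11 = 36.30 in total (split across the unequal shares, but the aggregate is all that matters for the group sum).
The 4 free-riders keep 11 each, adding 44. Group total = 44 + 36.30 = 80.30.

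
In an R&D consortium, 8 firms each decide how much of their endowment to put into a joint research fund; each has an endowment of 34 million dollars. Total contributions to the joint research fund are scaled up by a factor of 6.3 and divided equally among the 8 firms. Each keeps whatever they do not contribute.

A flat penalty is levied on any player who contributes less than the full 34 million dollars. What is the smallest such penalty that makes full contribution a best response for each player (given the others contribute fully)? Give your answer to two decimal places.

Given the others contribute fully, the best deviation is to contribute 0 (any partial contribution still incurs the fine and gives up units whose private return 0.7875 is below 1).
Deviating from 34 to 0 saves 34 million dollars but forfeits the deviator's share of the drop in the joint research fund: 6.3/8 × 34 = 26.77.
So the deviation gain is 34 − 26.77 = 7.23, and the fine must be at least 7.23 million dollars to wipe it out.

7.23 million dollars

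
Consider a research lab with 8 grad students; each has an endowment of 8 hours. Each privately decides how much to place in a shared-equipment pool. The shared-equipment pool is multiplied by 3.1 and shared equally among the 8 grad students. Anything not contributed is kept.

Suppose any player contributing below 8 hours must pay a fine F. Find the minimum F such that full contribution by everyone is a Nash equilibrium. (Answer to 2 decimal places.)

Given the others contribute fully, the best deviation is to contribute 0 (any partial contribution still incurs the fine and gives up units whose private return 0.3875 is below 1).
Deviating from 8 to 0 saves 8 hours but forfeits the deviator's share of the drop in the shared-equipment pool: 3.1/8 × 8 = 3.10.
So the deviation gain is 8 − 3.10 = 4.90, and the fine must be at least 4.90 hours to wipe it out.

4.90 hours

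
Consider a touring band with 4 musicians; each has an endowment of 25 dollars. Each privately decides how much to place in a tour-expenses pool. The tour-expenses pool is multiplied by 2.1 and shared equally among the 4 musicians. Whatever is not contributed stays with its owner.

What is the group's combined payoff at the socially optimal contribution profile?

210.00 dollars

Each contributed unit returns 2.100 to the group as a whole (0.5250 to each of 4 players), which exceeds 1, so the social optimum is full contribution: group total = 2.100 × 100 = 210.00.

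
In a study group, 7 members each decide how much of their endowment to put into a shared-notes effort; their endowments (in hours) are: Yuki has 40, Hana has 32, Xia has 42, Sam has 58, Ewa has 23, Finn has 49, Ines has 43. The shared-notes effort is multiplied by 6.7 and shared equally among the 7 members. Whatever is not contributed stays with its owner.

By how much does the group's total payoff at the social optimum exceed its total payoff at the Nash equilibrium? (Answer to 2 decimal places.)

The private return per contributed unit is 6.7/7 = 0.9571 < 1 for every player regardless of endowment, so the Nash equilibrium is zero contribution and the group total is Σ E_j = 40 + 32 + 42 + 58 + 23 + 49 + 43 = 287.
Each contributed unit returns 6.700 to the group, so the social optimum is full contribution by everyone: group total = 6.700 × 287 = 1922.90.
Efficiency loss = (6.700 − 1) × 287 = 1635.90.

1635.90 hours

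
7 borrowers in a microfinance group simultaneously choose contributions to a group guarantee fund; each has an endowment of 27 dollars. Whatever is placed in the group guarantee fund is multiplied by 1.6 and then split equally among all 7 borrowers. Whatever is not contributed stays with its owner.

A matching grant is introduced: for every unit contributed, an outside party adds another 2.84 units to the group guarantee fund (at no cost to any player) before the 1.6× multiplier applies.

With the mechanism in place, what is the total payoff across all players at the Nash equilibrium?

189.00 dollars

The effective private return is 1.6 × 3.84 / 7 = 0.8777, which is still under 1, so the mechanism doesn't change anyone's dominant strategy: zero contribution.
Everyone keeps their endowment and the group total is 7 × 27 = 189.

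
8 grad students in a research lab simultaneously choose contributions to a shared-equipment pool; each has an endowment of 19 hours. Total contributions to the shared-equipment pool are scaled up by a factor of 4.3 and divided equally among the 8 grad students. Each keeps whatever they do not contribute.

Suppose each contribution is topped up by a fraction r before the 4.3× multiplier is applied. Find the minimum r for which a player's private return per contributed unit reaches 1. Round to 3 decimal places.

0.860

With matching at rate r, one contributed unit becomes (1 + r) in the shared-equipment pool and returns 4.3 × (1 + r) / 8 to the contributor.
Setting this equal to 1: 1 + r = 8/4.3 = 1.8605.
So the minimum matching rate is r = 1.8605 − 1 = 0.860.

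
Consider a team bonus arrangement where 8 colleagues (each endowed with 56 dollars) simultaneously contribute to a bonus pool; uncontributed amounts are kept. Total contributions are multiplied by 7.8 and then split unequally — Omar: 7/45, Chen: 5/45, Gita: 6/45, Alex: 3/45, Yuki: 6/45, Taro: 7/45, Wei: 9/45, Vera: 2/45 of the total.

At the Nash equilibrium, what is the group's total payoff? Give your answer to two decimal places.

2352.00 dollars

Each unit j contributes comes back to j as 7.8 × (j's share), so j prefers to contribute only if that share exceeds 1/7.8 = 0.1282; otherwise keeping the unit dominates.
Omar, Gita, Yuki, Taro and Wei clear that bar, contributing 56 each; the remaining 3 contribute 0. Total contributed: 280.
The bonus pool pays out 7.8 × 280 = 2184.00 in total (split across the unequal shares, but the aggregate is all that matters for the group sum).
The 3 free-riders keep 56 each, adding 168. Group total = 168 + 2184.00 = 2352.00.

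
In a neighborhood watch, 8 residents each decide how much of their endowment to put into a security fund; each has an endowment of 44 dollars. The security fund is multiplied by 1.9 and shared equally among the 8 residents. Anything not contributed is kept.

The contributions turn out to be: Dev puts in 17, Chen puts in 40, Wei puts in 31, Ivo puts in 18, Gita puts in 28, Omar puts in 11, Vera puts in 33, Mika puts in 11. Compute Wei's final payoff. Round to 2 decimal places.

57.89 dollars

Total contributed: 17 + 40 + 31 + 18 + 28 + 11 + 33 + 11 = 189.
Each receives 1.9 × 189 / 8 = 44.89 from the security fund.
Wei keeps 44 − 31 = 13, so Wei's payoff is 13 + 44.89 = 57.89.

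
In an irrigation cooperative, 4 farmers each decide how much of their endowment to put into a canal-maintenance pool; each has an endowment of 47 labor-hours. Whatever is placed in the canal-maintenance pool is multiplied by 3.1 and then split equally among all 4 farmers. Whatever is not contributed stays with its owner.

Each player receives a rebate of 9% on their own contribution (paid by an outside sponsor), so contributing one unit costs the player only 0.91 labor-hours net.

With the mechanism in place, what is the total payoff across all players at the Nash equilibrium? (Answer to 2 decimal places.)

The effective private return is (3.1/4) / 0.91 = 0.8516, which is still under 1, so the mechanism doesn't change anyone's dominant strategy: zero contribution.
At the Nash equilibrium no one contributes; group total payoff = 4 × 47 = 188.

188.00 labor-hours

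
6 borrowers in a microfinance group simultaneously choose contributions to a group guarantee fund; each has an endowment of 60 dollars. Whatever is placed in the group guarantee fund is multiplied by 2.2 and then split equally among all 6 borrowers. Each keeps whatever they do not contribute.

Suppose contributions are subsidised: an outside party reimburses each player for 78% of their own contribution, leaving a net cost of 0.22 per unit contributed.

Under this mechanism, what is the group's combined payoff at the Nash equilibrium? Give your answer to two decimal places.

1072.80 dollars

The effective private return per unit is now (2.2/6) / 0.22 = 1.6667 > 1, so every player's dominant strategy flips to full contribution.
At the Nash equilibrium everyone contributes 60. Group total payoff = 6 × (60 × 0.78 + 2.2 × 60) = 1072.80.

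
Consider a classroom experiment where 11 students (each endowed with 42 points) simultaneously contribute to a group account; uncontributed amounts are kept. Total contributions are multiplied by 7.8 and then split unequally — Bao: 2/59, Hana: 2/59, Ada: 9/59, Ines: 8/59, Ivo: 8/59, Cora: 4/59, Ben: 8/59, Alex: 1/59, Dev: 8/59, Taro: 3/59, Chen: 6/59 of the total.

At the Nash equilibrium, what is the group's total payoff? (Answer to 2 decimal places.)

1890.00 points

For player j, contributing a unit is worthwhile iff 7.8 × (j's share) ≥ 1, i.e. iff j's share is at least 0.1282.
Ada, Ines, Ivo, Ben and Dev clear that bar, contributing 42 each; the remaining 6 contribute 0. Total contributed: 210.
The group account pays out 7.8 × 210 = 1638.00 in total (split across the unequal shares, but the aggregate is all that matters for the group sum).
The 6 free-riders keep 42 each, adding 252. Group total = 252 + 1638.00 = 1890.00.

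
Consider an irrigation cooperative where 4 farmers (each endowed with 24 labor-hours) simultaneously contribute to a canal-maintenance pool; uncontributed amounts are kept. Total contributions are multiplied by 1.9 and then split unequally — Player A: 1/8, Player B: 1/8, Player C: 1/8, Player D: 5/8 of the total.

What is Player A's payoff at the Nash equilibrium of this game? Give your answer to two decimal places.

For player j, contributing a unit is worthwhile iff 1.9 × (j's share) ≥ 1, i.e. iff j's share is at least 0.5263.
Player D alone (share 5/8) is above the threshold, contributing 24; the remaining 3 contribute 0. Total contributed: 24.
Player A keeps 24 and receives 1.9 × 24 × 1/8 = 5.70 from the canal-maintenance pool, for a payoff of 29.70.

29.70 labor-hours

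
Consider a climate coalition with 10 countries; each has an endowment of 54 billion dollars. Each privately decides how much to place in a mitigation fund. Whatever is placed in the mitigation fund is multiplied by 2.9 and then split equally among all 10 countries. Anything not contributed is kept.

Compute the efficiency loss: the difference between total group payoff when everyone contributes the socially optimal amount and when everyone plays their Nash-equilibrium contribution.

1026.00 billion dollars

Each contributed unit returns 2.9/10 = 0.2900 to its contributor — below 1 — so contributing 0 is dominant for every player. At the Nash equilibrium everyone keeps their 54, and the group total is 10 × 54 = 540.
Each contributed unit returns 2.900 to the group as a whole (0.2900 to each of 10 players), which exceeds 1, so the social optimum is full contribution: group total = 2.900 × 540 = 1566.00.
Efficiency loss = 1566.00 − 540 = 1026.00.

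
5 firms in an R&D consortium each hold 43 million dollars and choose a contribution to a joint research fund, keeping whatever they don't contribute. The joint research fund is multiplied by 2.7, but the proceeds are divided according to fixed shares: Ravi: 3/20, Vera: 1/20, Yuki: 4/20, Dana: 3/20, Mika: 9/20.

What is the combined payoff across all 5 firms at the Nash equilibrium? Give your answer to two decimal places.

For player j, contributing a unit is worthwhile iff 2.7 × (j's share) ≥ 1, i.e. iff j's share is at least 0.3704.
Only Mika (9/20) clears that bar, contributing 43; the remaining 4 contribute 0. Total contributed: 43.
The joint research fund pays out 2.7 × 43 = 116.10 in total (split across the unequal shares, but the aggregate is all that matters for the group sum).
The 4 free-riders keep 43 each, adding 172. Group total = 172 + 116.10 = 288.10.

288.10 million dollars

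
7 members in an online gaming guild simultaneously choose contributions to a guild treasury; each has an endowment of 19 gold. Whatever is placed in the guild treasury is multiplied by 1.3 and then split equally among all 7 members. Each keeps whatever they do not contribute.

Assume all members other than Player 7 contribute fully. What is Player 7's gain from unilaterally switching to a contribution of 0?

Switching from a contribution of 19 to 0 lets Player 7 keep an extra 19 gold, but lowers the guild treasury by 19, which costs Player 7 their own share of that drop: 1.3/7 × 19 = 3.53.
Net gain = 19 − 3.53 = 15.47. The private return per contributed unit (0.1857) is below 1, so free-riding is indeed the best response regardless of what the others do.

15.47 gold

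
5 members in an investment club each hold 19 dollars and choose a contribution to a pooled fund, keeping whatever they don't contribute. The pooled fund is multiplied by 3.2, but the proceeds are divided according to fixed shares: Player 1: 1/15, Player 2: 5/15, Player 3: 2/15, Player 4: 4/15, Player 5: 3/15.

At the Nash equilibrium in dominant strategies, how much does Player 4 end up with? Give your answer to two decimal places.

Player j's private return per contributed unit is 3.2 × (j's share). Contributing is weakly dominant for j when that share is at least 1/3.2 = 0.3125, and contributing 0 is dominant otherwise.
Only Player 2 (5/15) clears that bar, contributing 19; the remaining 4 contribute 0. Total contributed: 19.
Player 4 keeps 19 and receives 3.2 × 19 × 4/15 = 16.21 from the pooled fund, for a payoff of 35.21.

35.21 dollars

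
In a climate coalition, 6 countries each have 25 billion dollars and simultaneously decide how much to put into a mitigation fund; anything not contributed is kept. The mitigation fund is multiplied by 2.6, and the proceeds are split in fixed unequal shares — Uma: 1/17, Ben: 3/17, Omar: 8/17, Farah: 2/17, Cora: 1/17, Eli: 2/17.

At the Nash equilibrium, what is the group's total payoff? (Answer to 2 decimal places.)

190.00 billion dollars

For player j, contributing a unit is worthwhile iff 2.6 × (j's share) ≥ 1, i.e. iff j's share is at least 0.3846.
Omar alone (share 8/17) is above the threshold, contributing 25; the remaining 5 contribute 0. Total contributed: 25.
The mitigation fund pays out 2.6 × 25 = 65.00 in total (split across the unequal shares, but the aggregate is all that matters for the group sum).
The 5 free-riders keep 25 each, adding 125. Group total = 125 + 65.00 = 190.00.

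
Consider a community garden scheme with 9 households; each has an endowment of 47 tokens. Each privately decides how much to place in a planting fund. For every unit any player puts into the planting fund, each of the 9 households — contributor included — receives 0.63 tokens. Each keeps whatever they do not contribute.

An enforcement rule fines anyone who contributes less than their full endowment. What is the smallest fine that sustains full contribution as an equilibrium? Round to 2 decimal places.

Given the others contribute fully, the best deviation is to contribute 0 (any partial contribution still incurs the fine and gives up units whose private return 0.63 is below 1).
Deviating from 47 to 0 saves 47 tokens but forfeits the deviator's share of the drop in the planting fund: 0.63 × 47 = 29.61.
So the deviation gain is 47 − 29.61 = 17.39, and the fine must be at least 17.39 tokens to wipe it out.

17.39 tokens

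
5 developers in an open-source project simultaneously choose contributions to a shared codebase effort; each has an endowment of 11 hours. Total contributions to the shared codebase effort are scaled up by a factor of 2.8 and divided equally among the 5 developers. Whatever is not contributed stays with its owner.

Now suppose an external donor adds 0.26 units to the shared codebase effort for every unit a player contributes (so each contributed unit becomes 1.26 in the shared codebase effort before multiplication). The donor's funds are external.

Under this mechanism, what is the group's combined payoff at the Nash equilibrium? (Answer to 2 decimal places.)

55.00 hours

The effective private return is 2.8 × 1.26 / 5 = 0.7056, which is still under 1, so the mechanism doesn't change anyone's dominant strategy: zero contribution.
At the Nash equilibrium no one contributes; group total payoff = 5 × 11 = 55.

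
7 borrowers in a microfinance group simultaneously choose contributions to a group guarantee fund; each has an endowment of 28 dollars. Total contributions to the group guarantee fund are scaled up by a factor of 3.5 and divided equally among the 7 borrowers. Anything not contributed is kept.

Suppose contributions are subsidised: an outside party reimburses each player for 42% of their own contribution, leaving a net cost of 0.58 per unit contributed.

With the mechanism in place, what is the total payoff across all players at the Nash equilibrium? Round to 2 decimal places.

The effective private return is (3.5/7) / 0.58 = 0.8621, which is still under 1, so the mechanism doesn't change anyone's dominant strategy: zero contribution.
At the Nash equilibrium no one contributes; group total payoff = 7 × 28 = 196.

196.00 dollars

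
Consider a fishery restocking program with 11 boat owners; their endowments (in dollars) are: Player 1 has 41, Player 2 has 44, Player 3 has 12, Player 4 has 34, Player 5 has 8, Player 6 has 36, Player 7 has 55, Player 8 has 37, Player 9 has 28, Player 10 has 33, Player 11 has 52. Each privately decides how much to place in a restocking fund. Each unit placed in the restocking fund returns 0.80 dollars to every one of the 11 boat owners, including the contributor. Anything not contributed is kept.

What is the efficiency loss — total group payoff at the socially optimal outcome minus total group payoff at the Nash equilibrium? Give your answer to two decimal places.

2964.00 dollars

The private return per contributed unit is 0.80 < 1 for everyone, so the Nash equilibrium is zero contribution and the group total is Σ E_j = 41 + 44 + 12 + 34 + 8 + 36 + 55 + 37 + 28 + 33 + 52 = 380.
Each contributed unit returns 8.800 to the group, so the social optimum is full contribution by everyone: group total = 8.800 × 380 = 3344.00.
Efficiency loss = (8.800 − 1) × 380 = 2964.00.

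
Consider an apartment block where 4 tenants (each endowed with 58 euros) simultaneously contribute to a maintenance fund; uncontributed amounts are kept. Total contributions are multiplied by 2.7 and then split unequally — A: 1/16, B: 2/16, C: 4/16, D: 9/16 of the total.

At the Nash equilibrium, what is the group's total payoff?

A player with share s gets back 2.7·s per unit contributed, so full contribution is dominant for anyone with s > 1/2.7 = 0.3704 and zero contribution is dominant for anyone below.
D alone (share 9/16) is above the threshold, contributing 58; the remaining 3 contribute 0. Total contributed: 58.
The maintenance fund pays out 2.7 × 58 = 156.60 in total (split across the unequal shares, but the aggregate is all that matters for the group sum).
The 3 free-riders keep 58 each, adding 174. Group total = 174 + 156.60 = 330.60.

330.60 euros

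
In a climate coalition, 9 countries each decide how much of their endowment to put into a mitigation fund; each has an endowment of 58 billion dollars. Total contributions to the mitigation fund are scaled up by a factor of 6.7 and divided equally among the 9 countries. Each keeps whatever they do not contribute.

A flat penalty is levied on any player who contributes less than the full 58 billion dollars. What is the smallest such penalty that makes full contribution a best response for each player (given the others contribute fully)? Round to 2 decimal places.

Given the others contribute fully, the best deviation is to contribute 0 (any partial contribution still incurs the fine and gives up units whose private return 0.7444 is below 1).
Deviating from 58 to 0 saves 58 billion dollars but forfeits the deviator's share of the drop in the mitigation fund: 6.7/9 × 58 = 43.18.
So the deviation gain is 58 − 43.18 = 14.82, and the fine must be at least 14.82 billion dollars to wipe it out.

14.82 billion dollars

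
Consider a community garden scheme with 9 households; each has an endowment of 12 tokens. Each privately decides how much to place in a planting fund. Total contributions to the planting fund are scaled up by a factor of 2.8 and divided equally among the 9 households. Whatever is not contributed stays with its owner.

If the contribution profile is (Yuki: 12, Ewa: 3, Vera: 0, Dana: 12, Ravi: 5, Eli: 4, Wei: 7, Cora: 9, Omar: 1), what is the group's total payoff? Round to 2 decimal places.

203.40 tokens

Total contributed: 12 + 3 + 0 + 12 + 5 + 4 + 7 + 9 + 1 = 53; total kept: 9 × 12 − 53 = 55.
The planting fund pays out 2.8 × 53 = 148.40 in aggregate.
Group total = 55 + 148.40 = 203.40.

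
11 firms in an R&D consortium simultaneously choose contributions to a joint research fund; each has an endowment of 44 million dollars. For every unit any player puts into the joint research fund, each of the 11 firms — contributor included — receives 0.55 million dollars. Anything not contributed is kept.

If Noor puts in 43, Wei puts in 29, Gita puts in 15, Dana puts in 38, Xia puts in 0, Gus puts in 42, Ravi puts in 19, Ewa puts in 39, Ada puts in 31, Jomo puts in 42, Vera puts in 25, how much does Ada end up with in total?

Total contributed: 43 + 29 + 15 + 38 + 0 + 42 + 19 + 39 + 31 + 42 + 25 = 323.
Each receives 0.55 × 323 = 177.65 from the joint research fund.
Ada keeps 44 − 31 = 13, so Ada's payoff is 13 + 177.65 = 190.65.

190.65 million dollars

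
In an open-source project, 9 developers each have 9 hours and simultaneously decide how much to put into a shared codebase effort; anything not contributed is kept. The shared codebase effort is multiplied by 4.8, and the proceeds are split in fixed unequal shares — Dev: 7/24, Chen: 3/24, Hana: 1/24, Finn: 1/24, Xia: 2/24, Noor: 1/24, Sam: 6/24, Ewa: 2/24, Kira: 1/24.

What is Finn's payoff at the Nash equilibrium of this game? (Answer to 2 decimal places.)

Player j's private return per contributed unit is 4.8 × (j's share). Contributing is weakly dominant for j when that share is at least 1/4.8 = 0.2083, and contributing 0 is dominant otherwise.
Dev and Sam clear that bar, contributing 9 each; the remaining 7 contribute 0. Total contributed: 18.
Finn keeps 9 and receives 4.8 × 18 × 1/24 = 3.60 from the shared codebase effort, for a payoff of 12.60.

12.60 hours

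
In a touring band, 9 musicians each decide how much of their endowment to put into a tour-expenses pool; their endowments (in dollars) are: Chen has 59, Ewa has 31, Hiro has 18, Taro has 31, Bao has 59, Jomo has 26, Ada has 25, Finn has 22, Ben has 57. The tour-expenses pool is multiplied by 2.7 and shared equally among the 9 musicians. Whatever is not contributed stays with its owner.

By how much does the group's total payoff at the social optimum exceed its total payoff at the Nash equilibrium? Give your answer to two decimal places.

557.60 dollars

The private return per contributed unit is 2.7/9 = 0.3000 < 1 for every player regardless of endowment, so the Nash equilibrium is zero contribution and the group total is Σ E_j = 59 + 31 + 18 + 31 + 59 + 26 + 25 + 22 + 57 = 328.
Each contributed unit returns 2.700 to the group, so the social optimum is full contribution by everyone: group total = 2.700 × 328 = 885.60.
Efficiency loss = (2.700 − 1) × 328 = 557.60.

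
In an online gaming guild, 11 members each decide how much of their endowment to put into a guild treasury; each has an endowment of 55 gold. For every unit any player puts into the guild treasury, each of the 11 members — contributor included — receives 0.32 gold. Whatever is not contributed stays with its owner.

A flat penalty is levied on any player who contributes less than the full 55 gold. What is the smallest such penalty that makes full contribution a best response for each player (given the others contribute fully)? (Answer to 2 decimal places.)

37.40 gold

Given the others contribute fully, the best deviation is to contribute 0 (any partial contribution still incurs the fine and gives up units whose private return 0.32 is below 1).
Deviating from 55 to 0 saves 55 gold but forfeits the deviator's share of the drop in the guild treasury: 0.32 × 55 = 17.60.
So the deviation gain is 55 − 17.60 = 37.40, and the fine must be at least 37.40 gold to wipe it out.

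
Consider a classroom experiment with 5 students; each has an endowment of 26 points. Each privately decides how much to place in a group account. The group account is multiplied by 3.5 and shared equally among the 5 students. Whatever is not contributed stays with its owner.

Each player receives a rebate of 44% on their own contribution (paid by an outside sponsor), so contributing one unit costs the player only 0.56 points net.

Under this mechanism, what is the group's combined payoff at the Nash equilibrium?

With the mechanism, a contributed unit returns (3.5/5) / 0.56 = 1.2500 per unit of net cost to the contributor — now above 1 — so contributing fully is weakly dominant for every player.
At the Nash equilibrium everyone contributes 26. Group total payoff = 5 × (26 × 0.44 + 3.5 × 26) = 512.20.

512.20 points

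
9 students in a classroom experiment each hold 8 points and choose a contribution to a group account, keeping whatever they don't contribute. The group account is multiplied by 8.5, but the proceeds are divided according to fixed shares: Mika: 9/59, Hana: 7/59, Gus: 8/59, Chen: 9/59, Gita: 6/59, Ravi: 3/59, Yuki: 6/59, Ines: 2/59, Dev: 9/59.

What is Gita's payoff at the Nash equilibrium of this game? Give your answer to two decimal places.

42.58 points

For player j, contributing a unit is worthwhile iff 8.5 × (j's share) ≥ 1, i.e. iff j's share is at least 0.1176.
The shares above 0.1176 belong to Mika, Hana, Gus, Chen and Dev, contributing 8 each; the remaining 4 contribute 0. Total contributed: 40.
Gita keeps 8 and receives 8.5 × 40 × 6/59 = 34.58 from the group account, for a payoff of 42.58.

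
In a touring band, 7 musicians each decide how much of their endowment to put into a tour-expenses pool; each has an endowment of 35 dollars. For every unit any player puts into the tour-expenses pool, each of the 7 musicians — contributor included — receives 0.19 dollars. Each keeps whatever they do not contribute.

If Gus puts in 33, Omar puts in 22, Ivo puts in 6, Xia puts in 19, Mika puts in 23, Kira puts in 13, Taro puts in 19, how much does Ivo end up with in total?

54.65 dollars

Total contributed: 33 + 22 + 6 + 19 + 23 + 13 + 19 = 135.
Each receives 0.19 × 135 = 25.65 from the tour-expenses pool.
Ivo keeps 35 − 6 = 29, so Ivo's payoff is 29 + 25.65 = 54.65.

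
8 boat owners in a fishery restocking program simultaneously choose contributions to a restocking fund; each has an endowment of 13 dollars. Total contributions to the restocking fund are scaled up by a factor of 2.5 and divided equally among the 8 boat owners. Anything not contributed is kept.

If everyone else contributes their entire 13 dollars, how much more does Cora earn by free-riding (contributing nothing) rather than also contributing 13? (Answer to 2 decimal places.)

Switching from a contribution of 13 to 0 lets Cora keep an extra 13 dollars, but lowers the restocking fund by 13, which costs Cora their own share of that drop: 2.5/8 × 13 = 4.06.
Net gain = 13 − 4.06 = 8.94. The private return per contributed unit (0.3125) is below 1, so free-riding is indeed the best response regardless of what the others do.

8.94 dollars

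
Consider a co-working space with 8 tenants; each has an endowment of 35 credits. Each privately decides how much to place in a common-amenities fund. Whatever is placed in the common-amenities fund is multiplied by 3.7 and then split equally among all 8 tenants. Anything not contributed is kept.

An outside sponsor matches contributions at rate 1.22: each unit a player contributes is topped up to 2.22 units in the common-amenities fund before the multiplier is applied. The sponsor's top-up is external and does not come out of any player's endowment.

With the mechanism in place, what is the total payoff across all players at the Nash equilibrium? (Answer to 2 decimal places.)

2299.92 credits

With the mechanism, a contributed unit returns 3.7 × 2.22 / 8 = 1.0268 per unit of net cost to the contributor — now above 1 — so contributing fully is weakly dominant for every player.
At the Nash equilibrium everyone contributes 35. Group total payoff = 3.7 × 2.22 × 280 = 2299.92.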